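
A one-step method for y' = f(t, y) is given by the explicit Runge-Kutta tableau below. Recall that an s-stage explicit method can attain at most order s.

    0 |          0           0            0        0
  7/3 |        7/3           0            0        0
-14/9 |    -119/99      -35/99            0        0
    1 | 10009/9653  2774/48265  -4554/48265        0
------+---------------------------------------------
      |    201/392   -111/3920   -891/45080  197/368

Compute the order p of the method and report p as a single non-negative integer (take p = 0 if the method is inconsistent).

4

b = (201/392, -111/3920, -891/45080, 197/368)
c = (0, 7/3, -14/9, 1)
Ac = (0, 0, -245/297, 166/591)
Σ b_i: 201/392·1 + (-111/3920)·1 + (-891/45080)·1 + 197/368·1 = 1 ✓
b·c: (-111/3920)·7/3 + (-891/45080)·(-14/9) + 197/368·1 = 1/2 ✓
b·c²: (-111/3920)·49/9 + (-891/45080)·196/81 + 197/368·1 = 1/3 ✓
b·Ac: (-891/45080)·(-245/297) + 197/368·166/591 = 1/6 ✓
b·c³: (-111/3920)·343/27 + (-891/45080)·(-2744/729) + 197/368·1 = 1/4 ✓
b·(c∘Ac): (-891/45080)·3430/2673 + 197/368·166/591 = 1/8 ✓
b·Ac²: (-891/45080)·(-1715/891) + 197/368·50/591 = 1/12 ✓
b·A²c: 197/368·46/591 = 1/24 ✓; 4 stages ⇒ order 4.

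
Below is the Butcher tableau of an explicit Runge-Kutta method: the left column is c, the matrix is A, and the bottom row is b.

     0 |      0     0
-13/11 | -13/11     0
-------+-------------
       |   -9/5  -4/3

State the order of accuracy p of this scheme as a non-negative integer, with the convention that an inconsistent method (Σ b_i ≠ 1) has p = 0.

0

b = (-9/5, -4/3)
c = (0, -13/11)
Σ b_i: (-9/5)·1 + (-4/3)·1 = -47/15 ≠ 1 ⇒ order 0.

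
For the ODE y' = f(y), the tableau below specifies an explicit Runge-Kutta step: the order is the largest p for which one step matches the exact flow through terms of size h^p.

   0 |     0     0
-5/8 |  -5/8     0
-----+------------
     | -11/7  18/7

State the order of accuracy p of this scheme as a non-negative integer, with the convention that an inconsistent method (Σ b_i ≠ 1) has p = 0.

b = (-11/7, 18/7)
c = (0, -5/8)
Σ b_i: (-11/7)·1 + 18/7·1 = 1 ✓
b·c: 18/7·(-5/8) = -45/28 ≠ 1/2 ⇒ order 1.

1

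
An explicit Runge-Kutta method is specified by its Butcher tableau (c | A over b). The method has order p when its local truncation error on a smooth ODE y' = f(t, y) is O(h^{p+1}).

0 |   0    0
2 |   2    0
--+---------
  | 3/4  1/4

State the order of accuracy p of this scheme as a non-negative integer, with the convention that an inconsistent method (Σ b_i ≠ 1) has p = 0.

2

b = (3/4, 1/4)
c = (0, 2)
Σ b_i: 3/4·1 + 1/4·1 = 1 ✓
b·c: 1/4·2 = 1/2 ✓; 2 stages ⇒ order 2.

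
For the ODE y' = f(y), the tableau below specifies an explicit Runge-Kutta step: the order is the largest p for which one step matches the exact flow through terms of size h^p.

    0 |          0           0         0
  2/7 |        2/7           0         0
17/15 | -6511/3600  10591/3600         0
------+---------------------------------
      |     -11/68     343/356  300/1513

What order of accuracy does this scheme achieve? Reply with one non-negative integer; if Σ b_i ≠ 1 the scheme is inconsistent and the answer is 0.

b = (-11/68, 343/356, 300/1513)
c = (0, 2/7, 17/15)
Ac = (0, 0, 1513/1800)
Σ b_i: (-11/68)·1 + 343/356·1 + 300/1513·1 = 1 ✓
b·c: 343/356·2/7 + 300/1513·17/15 = 1/2 ✓
b·c²: 343/356·4/49 + 300/1513·289/225 = 1/3 ✓
b·Ac: 300/1513·1513/1800 = 1/6 ✓; 3 stages ⇒ order 3.

3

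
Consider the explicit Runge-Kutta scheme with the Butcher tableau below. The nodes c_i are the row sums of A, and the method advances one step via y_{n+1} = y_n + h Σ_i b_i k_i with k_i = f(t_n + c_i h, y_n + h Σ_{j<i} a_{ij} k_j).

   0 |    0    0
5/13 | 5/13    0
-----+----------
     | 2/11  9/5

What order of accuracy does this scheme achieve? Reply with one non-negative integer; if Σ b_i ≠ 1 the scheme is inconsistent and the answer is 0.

0

b = (2/11, 9/5)
c = (0, 5/13)
Σ b_i: 2/11·1 + 9/5·1 = 109/55 ≠ 1 ⇒ order 0.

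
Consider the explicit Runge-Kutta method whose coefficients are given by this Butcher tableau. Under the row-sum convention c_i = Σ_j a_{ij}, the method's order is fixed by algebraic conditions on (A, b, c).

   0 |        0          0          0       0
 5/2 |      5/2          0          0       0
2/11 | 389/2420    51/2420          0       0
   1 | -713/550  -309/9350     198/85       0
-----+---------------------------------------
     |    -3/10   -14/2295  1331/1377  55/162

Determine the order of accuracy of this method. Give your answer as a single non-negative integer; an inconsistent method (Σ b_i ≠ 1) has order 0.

b = (-3/10, -14/2295, 1331/1377, 55/162)
c = (0, 5/2, 2/11, 1)
Ac = (0, 0, 51/968, 15/44)
Σ b_i: (-3/10)·1 + (-14/2295)·1 + 1331/1377·1 + 55/162·1 = 1 ✓
b·c: (-14/2295)·5/2 + 1331/1377·2/11 + 55/162·1 = 1/2 ✓
b·c²: (-14/2295)·25/4 + 1331/1377·4/121 + 55/162·1 = 1/3 ✓
b·Ac: 1331/1377·51/968 + 55/162·15/44 = 1/6 ✓
b·c³: (-14/2295)·125/8 + 1331/1377·8/1331 + 55/162·1 = 1/4 ✓
b·(c∘Ac): 1331/1377·51/5324 + 55/162·15/44 = 1/8 ✓
b·Ac²: 1331/1377·255/1936 + 55/162·(-57/440) = 1/12 ✓
b·A²c: 55/162·27/220 = 1/24 ✓; 4 stages ⇒ order 4.

4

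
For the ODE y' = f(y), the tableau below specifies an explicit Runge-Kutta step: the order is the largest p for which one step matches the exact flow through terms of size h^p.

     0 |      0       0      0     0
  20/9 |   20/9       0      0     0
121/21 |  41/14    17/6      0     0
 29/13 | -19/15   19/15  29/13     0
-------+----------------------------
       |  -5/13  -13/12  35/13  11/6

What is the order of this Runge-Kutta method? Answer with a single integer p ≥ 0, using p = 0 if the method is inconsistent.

b = (-5/13, -13/12, 35/13, 11/6)
c = (0, 20/9, 121/21, 29/13)
Ac = (0, 0, 170/27, 38497/2457)
Σ b_i: (-5/13)·1 + (-13/12)·1 + 35/13·1 + 11/6·1 = 159/52 ≠ 1 ⇒ order 0.

0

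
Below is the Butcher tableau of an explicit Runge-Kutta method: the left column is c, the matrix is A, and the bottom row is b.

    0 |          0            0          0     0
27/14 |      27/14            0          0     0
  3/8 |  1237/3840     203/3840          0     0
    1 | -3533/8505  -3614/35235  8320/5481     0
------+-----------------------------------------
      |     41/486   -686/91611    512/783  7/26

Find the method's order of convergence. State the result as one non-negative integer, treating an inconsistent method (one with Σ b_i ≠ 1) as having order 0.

b = (41/486, -686/91611, 512/783, 7/26)
c = (0, 27/14, 3/8, 1)
Ac = (0, 0, 261/2560, 13/35)
Σ b_i: 41/486·1 + (-686/91611)·1 + 512/783·1 + 7/26·1 = 1 ✓
b·c: (-686/91611)·27/14 + 512/783·3/8 + 7/26·1 = 1/2 ✓
b·c²: (-686/91611)·729/196 + 512/783·9/64 + 7/26·1 = 1/3 ✓
b·Ac: 512/783·261/2560 + 7/26·13/35 = 1/6 ✓
b·c³: (-686/91611)·19683/2744 + 512/783·27/512 + 7/26·1 = 1/4 ✓
b·(c∘Ac): 512/783·783/20480 + 7/26·13/35 = 1/8 ✓
b·Ac²: 512/783·7047/35840 + 7/26·(-247/1470) = 1/12 ✓
b·A²c: 7/26·13/84 = 1/24 ✓; 4 stages ⇒ order 4.

4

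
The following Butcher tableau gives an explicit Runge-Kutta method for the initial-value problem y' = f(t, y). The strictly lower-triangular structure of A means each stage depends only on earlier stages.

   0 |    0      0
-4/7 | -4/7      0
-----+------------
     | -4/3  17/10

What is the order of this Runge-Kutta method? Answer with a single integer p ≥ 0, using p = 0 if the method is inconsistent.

0

b = (-4/3, 17/10)
c = (0, -4/7)
Σ b_i: (-4/3)·1 + 17/10·1 = 11/30 ≠ 1 ⇒ order 0.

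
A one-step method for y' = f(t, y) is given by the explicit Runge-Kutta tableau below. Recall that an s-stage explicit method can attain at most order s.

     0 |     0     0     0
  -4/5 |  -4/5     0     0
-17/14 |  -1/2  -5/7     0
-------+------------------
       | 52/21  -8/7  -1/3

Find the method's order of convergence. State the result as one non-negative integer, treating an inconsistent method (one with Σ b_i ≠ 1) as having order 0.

b = (52/21, -8/7, -1/3)
c = (0, -4/5, -17/14)
Ac = (0, 0, 4/7)
Σ b_i: 52/21·1 + (-8/7)·1 + (-1/3)·1 = 1 ✓
b·c: (-8/7)·(-4/5) + (-1/3)·(-17/14) = 277/210 ≠ 1/2 ⇒ order 1.

1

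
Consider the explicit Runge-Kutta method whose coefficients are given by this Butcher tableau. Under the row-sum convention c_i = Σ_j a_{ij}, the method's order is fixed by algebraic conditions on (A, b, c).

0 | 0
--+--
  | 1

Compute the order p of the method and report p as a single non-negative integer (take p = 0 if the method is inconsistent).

1

b = (1)
c = (0)
Σ b_i: 1·1 = 1 ✓; 1 stage ⇒ order 1.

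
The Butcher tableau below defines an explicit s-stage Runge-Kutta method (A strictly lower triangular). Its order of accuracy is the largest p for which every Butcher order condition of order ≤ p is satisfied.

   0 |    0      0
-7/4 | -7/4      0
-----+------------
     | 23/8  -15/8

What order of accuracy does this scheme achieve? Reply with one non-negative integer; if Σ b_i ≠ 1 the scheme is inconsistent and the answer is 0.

b = (23/8, -15/8)
c = (0, -7/4)
Σ b_i: 23/8·1 + (-15/8)·1 = 1 ✓
b·c: (-15/8)·(-7/4) = 105/32 ≠ 1/2 ⇒ order 1.

1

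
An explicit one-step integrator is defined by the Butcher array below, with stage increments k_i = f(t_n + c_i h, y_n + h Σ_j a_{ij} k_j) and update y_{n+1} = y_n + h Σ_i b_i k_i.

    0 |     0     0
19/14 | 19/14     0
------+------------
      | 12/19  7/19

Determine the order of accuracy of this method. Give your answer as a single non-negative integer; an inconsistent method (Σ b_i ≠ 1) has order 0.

2

b = (12/19, 7/19)
c = (0, 19/14)
Σ b_i: 12/19·1 + 7/19·1 = 1 ✓
b·c: 7/19·19/14 = 1/2 ✓; 2 stages ⇒ order 2.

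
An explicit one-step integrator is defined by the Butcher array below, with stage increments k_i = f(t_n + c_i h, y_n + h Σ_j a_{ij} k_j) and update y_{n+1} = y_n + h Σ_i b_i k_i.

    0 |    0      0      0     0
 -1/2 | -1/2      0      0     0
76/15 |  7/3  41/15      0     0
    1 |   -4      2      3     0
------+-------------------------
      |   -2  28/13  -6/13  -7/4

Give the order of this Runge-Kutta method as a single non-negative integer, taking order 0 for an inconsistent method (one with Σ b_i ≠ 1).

b = (-2, 28/13, -6/13, -7/4)
c = (0, -1/2, 76/15, 1)
Ac = (0, 0, -41/30, 71/5)
Σ b_i: (-2)·1 + 28/13·1 + (-6/13)·1 + (-7/4)·1 = -107/52 ≠ 1 ⇒ order 0.

0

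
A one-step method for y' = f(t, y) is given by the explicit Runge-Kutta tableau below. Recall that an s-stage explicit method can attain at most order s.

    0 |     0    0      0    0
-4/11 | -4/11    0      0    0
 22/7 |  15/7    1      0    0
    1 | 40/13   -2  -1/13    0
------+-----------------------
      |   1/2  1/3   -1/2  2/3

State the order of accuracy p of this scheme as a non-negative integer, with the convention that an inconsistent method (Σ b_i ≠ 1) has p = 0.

1

b = (1/2, 1/3, -1/2, 2/3)
c = (0, -4/11, 22/7, 1)
Ac = (0, 0, -4/11, 486/1001)
Σ b_i: 1/2·1 + 1/3·1 + (-1/2)·1 + 2/3·1 = 1 ✓
b·c: 1/3·(-4/11) + (-1/2)·22/7 + 2/3·1 = -79/77 ≠ 1/2 ⇒ order 1.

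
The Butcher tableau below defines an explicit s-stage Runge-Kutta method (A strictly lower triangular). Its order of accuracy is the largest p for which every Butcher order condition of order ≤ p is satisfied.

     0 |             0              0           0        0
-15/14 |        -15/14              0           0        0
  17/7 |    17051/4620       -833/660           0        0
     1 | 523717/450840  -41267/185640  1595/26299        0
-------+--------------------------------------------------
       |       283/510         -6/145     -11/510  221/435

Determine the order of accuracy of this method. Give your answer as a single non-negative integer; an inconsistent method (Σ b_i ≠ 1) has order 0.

b = (283/510, -6/145, -11/510, 221/435)
c = (0, -15/14, 17/7, 1)
Ac = (0, 0, 119/88, 1363/3536)
Σ b_i: 283/510·1 + (-6/145)·1 + (-11/510)·1 + 221/435·1 = 1 ✓
b·c: (-6/145)·(-15/14) + (-11/510)·17/7 + 221/435·1 = 1/2 ✓
b·c²: (-6/145)·225/196 + (-11/510)·289/49 + 221/435·1 = 1/3 ✓
b·Ac: (-11/510)·119/88 + 221/435·1363/3536 = 1/6 ✓
b·c³: (-6/145)·(-3375/2744) + (-11/510)·4913/343 + 221/435·1 = 1/4 ✓
b·(c∘Ac): (-11/510)·289/88 + 221/435·1363/3536 = 1/8 ✓
b·Ac²: (-11/510)·(-255/176) + 221/435·725/7072 = 1/12 ✓
b·A²c: 221/435·145/1768 = 1/24 ✓; 4 stages ⇒ order 4.

4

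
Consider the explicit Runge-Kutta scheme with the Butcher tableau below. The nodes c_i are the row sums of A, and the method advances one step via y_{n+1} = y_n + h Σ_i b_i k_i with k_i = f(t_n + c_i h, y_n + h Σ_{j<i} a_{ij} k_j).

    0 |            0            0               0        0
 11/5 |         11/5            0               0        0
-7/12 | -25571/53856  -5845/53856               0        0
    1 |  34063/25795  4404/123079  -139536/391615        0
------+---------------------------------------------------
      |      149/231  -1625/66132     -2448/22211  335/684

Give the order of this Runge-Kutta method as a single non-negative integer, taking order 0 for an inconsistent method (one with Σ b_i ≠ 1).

b = (149/231, -1625/66132, -2448/22211, 335/684)
c = (0, 11/5, -7/12, 1)
Ac = (0, 0, -1169/4896, 96/335)
Σ b_i: 149/231·1 + (-1625/66132)·1 + (-2448/22211)·1 + 335/684·1 = 1 ✓
b·c: (-1625/66132)·11/5 + (-2448/22211)·(-7/12) + 335/684·1 = 1/2 ✓
b·c²: (-1625/66132)·121/25 + (-2448/22211)·49/144 + 335/684·1 = 1/3 ✓
b·Ac: (-2448/22211)·(-1169/4896) + 335/684·96/335 = 1/6 ✓
b·c³: (-1625/66132)·1331/125 + (-2448/22211)·(-343/1728) + 335/684·1 = 1/4 ✓
b·(c∘Ac): (-2448/22211)·8183/58752 + 335/684·96/335 = 1/8 ✓
b·Ac²: (-2448/22211)·(-12859/24480) + 335/684·87/1675 = 1/12 ✓
b·A²c: 335/684·57/670 = 1/24 ✓; 4 stages ⇒ order 4.

4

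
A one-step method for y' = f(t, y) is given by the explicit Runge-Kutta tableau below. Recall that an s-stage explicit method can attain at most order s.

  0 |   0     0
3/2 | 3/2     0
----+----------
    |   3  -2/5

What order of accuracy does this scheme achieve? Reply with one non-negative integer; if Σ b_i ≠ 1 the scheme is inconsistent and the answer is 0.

0

b = (3, -2/5)
c = (0, 3/2)
Σ b_i: 3·1 + (-2/5)·1 = 13/5 ≠ 1 ⇒ order 0.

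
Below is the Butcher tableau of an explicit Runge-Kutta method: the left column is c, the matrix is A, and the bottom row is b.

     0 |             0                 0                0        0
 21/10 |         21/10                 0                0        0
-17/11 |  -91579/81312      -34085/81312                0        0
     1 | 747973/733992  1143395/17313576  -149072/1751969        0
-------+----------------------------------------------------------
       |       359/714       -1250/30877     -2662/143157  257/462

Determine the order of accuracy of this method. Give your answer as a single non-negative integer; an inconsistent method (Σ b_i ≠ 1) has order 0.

4

b = (359/714, -1250/30877, -2662/143157, 257/462)
c = (0, 21/10, -17/11, 1)
Ac = (0, 0, -6817/7744, 1111/4112)
Σ b_i: 359/714·1 + (-1250/30877)·1 + (-2662/143157)·1 + 257/462·1 = 1 ✓
b·c: (-1250/30877)·21/10 + (-2662/143157)·(-17/11) + 257/462·1 = 1/2 ✓
b·c²: (-1250/30877)·441/100 + (-2662/143157)·289/121 + 257/462·1 = 1/3 ✓
b·Ac: (-2662/143157)·(-6817/7744) + 257/462·1111/4112 = 1/6 ✓
b·c³: (-1250/30877)·9261/1000 + (-2662/143157)·(-4913/1331) + 257/462·1 = 1/4 ✓
b·(c∘Ac): (-2662/143157)·115889/85184 + 257/462·1111/4112 = 1/8 ✓
b·Ac²: (-2662/143157)·(-143157/77440) + 257/462·3619/41120 = 1/12 ✓
b·A²c: 257/462·77/1028 = 1/24 ✓; 4 stages ⇒ order 4.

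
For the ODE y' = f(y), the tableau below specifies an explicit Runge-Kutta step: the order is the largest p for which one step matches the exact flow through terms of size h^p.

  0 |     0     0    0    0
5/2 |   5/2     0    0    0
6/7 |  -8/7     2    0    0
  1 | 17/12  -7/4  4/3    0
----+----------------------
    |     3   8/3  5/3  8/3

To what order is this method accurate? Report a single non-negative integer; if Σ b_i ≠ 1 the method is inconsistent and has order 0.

b = (3, 8/3, 5/3, 8/3)
c = (0, 5/2, 6/7, 1)
Ac = (0, 0, 5, -181/56)
Σ b_i: 3·1 + 8/3·1 + 5/3·1 + 8/3·1 = 10 ≠ 1 ⇒ order 0.

0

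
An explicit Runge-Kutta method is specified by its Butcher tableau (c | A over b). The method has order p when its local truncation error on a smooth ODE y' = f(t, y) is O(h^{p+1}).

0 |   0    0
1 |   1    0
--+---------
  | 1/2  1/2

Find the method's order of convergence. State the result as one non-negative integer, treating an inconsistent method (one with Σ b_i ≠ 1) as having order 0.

2

b = (1/2, 1/2)
c = (0, 1)
Σ b_i: 1/2·1 + 1/2·1 = 1 ✓
b·c: 1/2·1 = 1/2 ✓; 2 stages ⇒ order 2.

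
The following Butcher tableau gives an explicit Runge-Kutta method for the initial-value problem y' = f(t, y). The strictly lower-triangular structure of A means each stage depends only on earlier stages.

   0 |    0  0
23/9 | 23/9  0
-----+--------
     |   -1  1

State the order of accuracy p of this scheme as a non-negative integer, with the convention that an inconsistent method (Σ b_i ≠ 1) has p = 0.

b = (-1, 1)
c = (0, 23/9)
Σ b_i: (-1)·1 + 1·1 = 0 ≠ 1 ⇒ order 0.

0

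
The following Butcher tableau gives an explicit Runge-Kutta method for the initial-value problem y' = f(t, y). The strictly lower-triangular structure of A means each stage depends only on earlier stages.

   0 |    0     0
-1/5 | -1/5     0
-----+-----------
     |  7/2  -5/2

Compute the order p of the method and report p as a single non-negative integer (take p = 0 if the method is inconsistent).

b = (7/2, -5/2)
c = (0, -1/5)
Σ b_i: 7/2·1 + (-5/2)·1 = 1 ✓
b·c: (-5/2)·(-1/5) = 1/2 ✓; 2 stages ⇒ order 2.

2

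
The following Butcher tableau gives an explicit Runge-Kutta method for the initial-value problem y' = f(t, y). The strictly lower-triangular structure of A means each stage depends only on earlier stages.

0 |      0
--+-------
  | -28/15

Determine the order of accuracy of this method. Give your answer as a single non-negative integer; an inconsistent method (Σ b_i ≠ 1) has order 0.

b = (-28/15)
c = (0)
Σ b_i: (-28/15)·1 = -28/15 ≠ 1 ⇒ order 0.

0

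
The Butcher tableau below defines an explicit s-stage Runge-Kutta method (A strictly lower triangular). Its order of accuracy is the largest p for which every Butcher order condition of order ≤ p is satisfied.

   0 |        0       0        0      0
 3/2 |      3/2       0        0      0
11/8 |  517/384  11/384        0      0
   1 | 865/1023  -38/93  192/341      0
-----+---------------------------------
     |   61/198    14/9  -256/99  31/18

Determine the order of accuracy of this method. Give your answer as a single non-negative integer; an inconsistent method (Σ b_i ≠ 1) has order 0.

4

b = (61/198, 14/9, -256/99, 31/18)
c = (0, 3/2, 11/8, 1)
Ac = (0, 0, 11/256, 5/31)
Σ b_i: 61/198·1 + 14/9·1 + (-256/99)·1 + 31/18·1 = 1 ✓
b·c: 14/9·3/2 + (-256/99)·11/8 + 31/18·1 = 1/2 ✓
b·c²: 14/9·9/4 + (-256/99)·121/64 + 31/18·1 = 1/3 ✓
b·Ac: (-256/99)·11/256 + 31/18·5/31 = 1/6 ✓
b·c³: 14/9·27/8 + (-256/99)·1331/512 + 31/18·1 = 1/4 ✓
b·(c∘Ac): (-256/99)·121/2048 + 31/18·5/31 = 1/8 ✓
b·Ac²: (-256/99)·33/512 + 31/18·9/62 = 1/12 ✓
b·A²c: 31/18·3/124 = 1/24 ✓; 4 stages ⇒ order 4.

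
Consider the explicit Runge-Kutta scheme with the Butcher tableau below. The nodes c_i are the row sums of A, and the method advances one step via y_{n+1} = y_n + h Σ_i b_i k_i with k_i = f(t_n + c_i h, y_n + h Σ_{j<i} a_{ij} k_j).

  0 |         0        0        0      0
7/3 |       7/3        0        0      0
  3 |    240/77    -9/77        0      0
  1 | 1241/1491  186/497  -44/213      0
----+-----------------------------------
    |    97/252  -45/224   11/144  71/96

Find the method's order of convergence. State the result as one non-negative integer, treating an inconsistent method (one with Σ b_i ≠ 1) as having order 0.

b = (97/252, -45/224, 11/144, 71/96)
c = (0, 7/3, 3, 1)
Ac = (0, 0, -3/11, 18/71)
Σ b_i: 97/252·1 + (-45/224)·1 + 11/144·1 + 71/96·1 = 1 ✓
b·c: (-45/224)·7/3 + 11/144·3 + 71/96·1 = 1/2 ✓
b·c²: (-45/224)·49/9 + 11/144·9 + 71/96·1 = 1/3 ✓
b·Ac: 11/144·(-3/11) + 71/96·18/71 = 1/6 ✓
b·c³: (-45/224)·343/27 + 11/144·27 + 71/96·1 = 1/4 ✓
b·(c∘Ac): 11/144·(-9/11) + 71/96·18/71 = 1/8 ✓
b·Ac²: 11/144·(-7/11) + 71/96·38/213 = 1/12 ✓
b·A²c: 71/96·4/71 = 1/24 ✓; 4 stages ⇒ order 4.

4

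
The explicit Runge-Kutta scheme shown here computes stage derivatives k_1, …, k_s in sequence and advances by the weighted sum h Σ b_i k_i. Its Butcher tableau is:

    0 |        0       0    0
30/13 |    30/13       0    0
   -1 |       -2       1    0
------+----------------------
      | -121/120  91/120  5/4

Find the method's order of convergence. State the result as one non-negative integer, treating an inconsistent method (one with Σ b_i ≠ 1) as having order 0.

b = (-121/120, 91/120, 5/4)
c = (0, 30/13, -1)
Ac = (0, 0, 30/13)
Σ b_i: (-121/120)·1 + 91/120·1 + 5/4·1 = 1 ✓
b·c: 91/120·30/13 + 5/4·(-1) = 1/2 ✓
b·c²: 91/120·900/169 + 5/4·1 = 275/52 ≠ 1/3 ⇒ order 2.
b·Ac: 5/4·30/13 = 75/26 ≠ 1/6

2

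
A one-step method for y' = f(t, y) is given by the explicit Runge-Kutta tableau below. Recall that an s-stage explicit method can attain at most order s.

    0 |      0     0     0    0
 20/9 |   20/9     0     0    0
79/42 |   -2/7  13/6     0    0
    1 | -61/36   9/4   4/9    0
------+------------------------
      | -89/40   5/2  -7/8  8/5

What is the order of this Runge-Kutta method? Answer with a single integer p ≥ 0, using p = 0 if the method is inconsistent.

b = (-89/40, 5/2, -7/8, 8/5)
c = (0, 20/9, 79/42, 1)
Ac = (0, 0, 130/27, 1103/189)
Σ b_i: (-89/40)·1 + 5/2·1 + (-7/8)·1 + 8/5·1 = 1 ✓
b·c: 5/2·20/9 + (-7/8)·79/42 + 8/5·1 = 3967/720 ≠ 1/2 ⇒ order 1.

1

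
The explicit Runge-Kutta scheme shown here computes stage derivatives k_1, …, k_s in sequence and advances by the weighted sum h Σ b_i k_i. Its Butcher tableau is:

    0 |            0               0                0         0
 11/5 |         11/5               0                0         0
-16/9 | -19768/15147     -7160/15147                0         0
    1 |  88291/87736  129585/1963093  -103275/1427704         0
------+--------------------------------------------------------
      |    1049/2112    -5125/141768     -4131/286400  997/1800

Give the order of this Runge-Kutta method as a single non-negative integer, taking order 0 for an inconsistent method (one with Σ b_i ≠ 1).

b = (1049/2112, -5125/141768, -4131/286400, 997/1800)
c = (0, 11/5, -16/9, 1)
Ac = (0, 0, -1432/1377, 273/997)
Σ b_i: 1049/2112·1 + (-5125/141768)·1 + (-4131/286400)·1 + 997/1800·1 = 1 ✓
b·c: (-5125/141768)·11/5 + (-4131/286400)·(-16/9) + 997/1800·1 = 1/2 ✓
b·c²: (-5125/141768)·121/25 + (-4131/286400)·256/81 + 997/1800·1 = 1/3 ✓
b·Ac: (-4131/286400)·(-1432/1377) + 997/1800·273/997 = 1/6 ✓
b·c³: (-5125/141768)·1331/125 + (-4131/286400)·(-4096/729) + 997/1800·1 = 1/4 ✓
b·(c∘Ac): (-4131/286400)·22912/12393 + 997/1800·273/997 = 1/8 ✓
b·Ac²: (-4131/286400)·(-15752/6885) + 997/1800·453/4985 = 1/12 ✓
b·A²c: 997/1800·75/997 = 1/24 ✓; 4 stages ⇒ order 4.

4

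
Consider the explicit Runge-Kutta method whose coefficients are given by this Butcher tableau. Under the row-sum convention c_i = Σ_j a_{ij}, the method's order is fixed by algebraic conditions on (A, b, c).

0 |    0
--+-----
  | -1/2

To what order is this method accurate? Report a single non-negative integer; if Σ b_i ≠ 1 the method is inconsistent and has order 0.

b = (-1/2)
c = (0)
Σ b_i: (-1/2)·1 = -1/2 ≠ 1 ⇒ order 0.

0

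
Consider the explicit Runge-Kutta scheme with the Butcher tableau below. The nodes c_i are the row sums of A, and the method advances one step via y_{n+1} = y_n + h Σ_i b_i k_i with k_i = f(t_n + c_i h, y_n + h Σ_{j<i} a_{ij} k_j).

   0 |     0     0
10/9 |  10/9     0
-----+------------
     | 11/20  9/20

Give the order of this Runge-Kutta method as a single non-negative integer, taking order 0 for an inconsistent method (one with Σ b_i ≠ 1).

2

b = (11/20, 9/20)
c = (0, 10/9)
Σ b_i: 11/20·1 + 9/20·1 = 1 ✓
b·c: 9/20·10/9 = 1/2 ✓; 2 stages ⇒ order 2.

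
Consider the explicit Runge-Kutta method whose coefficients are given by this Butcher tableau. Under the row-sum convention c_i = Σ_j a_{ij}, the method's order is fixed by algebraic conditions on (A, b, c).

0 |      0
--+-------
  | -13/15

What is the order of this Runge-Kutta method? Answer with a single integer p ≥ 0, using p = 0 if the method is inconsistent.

0

b = (-13/15)
c = (0)
Σ b_i: (-13/15)·1 = -13/15 ≠ 1 ⇒ order 0.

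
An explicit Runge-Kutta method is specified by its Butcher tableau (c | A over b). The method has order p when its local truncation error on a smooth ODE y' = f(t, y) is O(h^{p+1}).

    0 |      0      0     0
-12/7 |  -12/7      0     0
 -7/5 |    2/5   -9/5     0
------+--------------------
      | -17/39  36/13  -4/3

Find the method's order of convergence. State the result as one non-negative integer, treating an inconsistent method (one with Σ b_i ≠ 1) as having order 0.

b = (-17/39, 36/13, -4/3)
c = (0, -12/7, -7/5)
Ac = (0, 0, 108/35)
Σ b_i: (-17/39)·1 + 36/13·1 + (-4/3)·1 = 1 ✓
b·c: 36/13·(-12/7) + (-4/3)·(-7/5) = -3932/1365 ≠ 1/2 ⇒ order 1.

1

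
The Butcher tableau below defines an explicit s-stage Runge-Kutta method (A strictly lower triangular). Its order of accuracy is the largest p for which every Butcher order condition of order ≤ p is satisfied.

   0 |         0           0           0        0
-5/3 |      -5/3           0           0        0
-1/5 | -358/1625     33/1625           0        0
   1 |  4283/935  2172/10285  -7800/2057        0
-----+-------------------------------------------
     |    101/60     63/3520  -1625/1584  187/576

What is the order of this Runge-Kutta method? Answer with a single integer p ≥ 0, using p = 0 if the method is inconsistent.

b = (101/60, 63/3520, -1625/1584, 187/576)
c = (0, -5/3, -1/5, 1)
Ac = (0, 0, -11/325, 76/187)
Σ b_i: 101/60·1 + 63/3520·1 + (-1625/1584)·1 + 187/576·1 = 1 ✓
b·c: 63/3520·(-5/3) + (-1625/1584)·(-1/5) + 187/576·1 = 1/2 ✓
b·c²: 63/3520·25/9 + (-1625/1584)·1/25 + 187/576·1 = 1/3 ✓
b·Ac: (-1625/1584)·(-11/325) + 187/576·76/187 = 1/6 ✓
b·c³: 63/3520·(-125/27) + (-1625/1584)·(-1/125) + 187/576·1 = 1/4 ✓
b·(c∘Ac): (-1625/1584)·11/1625 + 187/576·76/187 = 1/8 ✓
b·Ac²: (-1625/1584)·11/195 + 187/576·244/561 = 1/12 ✓
b·A²c: 187/576·24/187 = 1/24 ✓; 4 stages ⇒ order 4.

4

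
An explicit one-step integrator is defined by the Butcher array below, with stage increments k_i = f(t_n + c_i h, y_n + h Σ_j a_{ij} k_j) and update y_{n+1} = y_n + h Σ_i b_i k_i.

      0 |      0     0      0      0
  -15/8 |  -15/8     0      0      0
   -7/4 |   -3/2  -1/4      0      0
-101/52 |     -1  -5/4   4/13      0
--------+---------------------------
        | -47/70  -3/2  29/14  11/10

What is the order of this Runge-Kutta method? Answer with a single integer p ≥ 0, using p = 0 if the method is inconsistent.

b = (-47/70, -3/2, 29/14, 11/10)
c = (0, -15/8, -7/4, -101/52)
Ac = (0, 0, 15/32, 751/416)
Σ b_i: (-47/70)·1 + (-3/2)·1 + 29/14·1 + 11/10·1 = 1 ✓
b·c: (-3/2)·(-15/8) + 29/14·(-7/4) + 11/10·(-101/52) = -3067/1040 ≠ 1/2 ⇒ order 1.

1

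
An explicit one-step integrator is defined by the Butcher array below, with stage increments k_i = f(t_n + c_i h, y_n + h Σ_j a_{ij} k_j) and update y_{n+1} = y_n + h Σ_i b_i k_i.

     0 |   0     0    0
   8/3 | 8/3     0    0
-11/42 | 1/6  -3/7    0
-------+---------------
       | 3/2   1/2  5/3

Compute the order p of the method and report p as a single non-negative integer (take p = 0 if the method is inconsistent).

b = (3/2, 1/2, 5/3)
c = (0, 8/3, -11/42)
Ac = (0, 0, -8/7)
Σ b_i: 3/2·1 + 1/2·1 + 5/3·1 = 11/3 ≠ 1 ⇒ order 0.

0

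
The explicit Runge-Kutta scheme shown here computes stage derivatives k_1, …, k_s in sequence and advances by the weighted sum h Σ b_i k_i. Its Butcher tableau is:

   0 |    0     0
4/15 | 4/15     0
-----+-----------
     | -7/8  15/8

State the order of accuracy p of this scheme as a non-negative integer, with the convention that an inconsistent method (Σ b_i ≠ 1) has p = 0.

b = (-7/8, 15/8)
c = (0, 4/15)
Σ b_i: (-7/8)·1 + 15/8·1 = 1 ✓
b·c: 15/8·4/15 = 1/2 ✓; 2 stages ⇒ order 2.

2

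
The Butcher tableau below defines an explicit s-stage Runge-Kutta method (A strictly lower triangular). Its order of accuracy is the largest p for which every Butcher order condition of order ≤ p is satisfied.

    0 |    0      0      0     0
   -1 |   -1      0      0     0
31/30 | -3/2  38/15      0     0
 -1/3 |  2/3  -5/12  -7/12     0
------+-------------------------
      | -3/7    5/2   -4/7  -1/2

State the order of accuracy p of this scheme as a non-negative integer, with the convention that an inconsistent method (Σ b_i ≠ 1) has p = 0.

1

b = (-3/7, 5/2, -4/7, -1/2)
c = (0, -1, 31/30, -1/3)
Ac = (0, 0, -38/15, -67/360)
Σ b_i: (-3/7)·1 + 5/2·1 + (-4/7)·1 + (-1/2)·1 = 1 ✓
b·c: 5/2·(-1) + (-4/7)·31/30 + (-1/2)·(-1/3) = -307/105 ≠ 1/2 ⇒ order 1.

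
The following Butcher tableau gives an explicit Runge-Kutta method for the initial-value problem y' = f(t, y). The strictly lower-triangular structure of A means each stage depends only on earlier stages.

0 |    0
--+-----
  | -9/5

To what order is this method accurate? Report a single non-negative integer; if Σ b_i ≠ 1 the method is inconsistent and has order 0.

b = (-9/5)
c = (0)
Σ b_i: (-9/5)·1 = -9/5 ≠ 1 ⇒ order 0.

0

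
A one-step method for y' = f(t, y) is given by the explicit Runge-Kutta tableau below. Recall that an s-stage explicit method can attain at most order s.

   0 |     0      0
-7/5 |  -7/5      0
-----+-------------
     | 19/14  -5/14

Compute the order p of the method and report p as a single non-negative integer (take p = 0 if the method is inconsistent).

b = (19/14, -5/14)
c = (0, -7/5)
Σ b_i: 19/14·1 + (-5/14)·1 = 1 ✓
b·c: (-5/14)·(-7/5) = 1/2 ✓; 2 stages ⇒ order 2.

2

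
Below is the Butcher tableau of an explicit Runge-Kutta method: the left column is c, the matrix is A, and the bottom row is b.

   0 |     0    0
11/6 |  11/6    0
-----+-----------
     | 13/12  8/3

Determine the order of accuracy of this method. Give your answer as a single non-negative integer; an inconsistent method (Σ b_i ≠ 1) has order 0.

0

b = (13/12, 8/3)
c = (0, 11/6)
Σ b_i: 13/12·1 + 8/3·1 = 15/4 ≠ 1 ⇒ order 0.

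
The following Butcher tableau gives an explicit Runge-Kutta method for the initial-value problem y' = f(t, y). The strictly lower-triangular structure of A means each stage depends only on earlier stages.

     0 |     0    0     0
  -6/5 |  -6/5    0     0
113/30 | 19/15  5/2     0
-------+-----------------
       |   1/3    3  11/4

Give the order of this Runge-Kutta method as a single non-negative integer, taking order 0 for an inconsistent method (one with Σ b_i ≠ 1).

b = (1/3, 3, 11/4)
c = (0, -6/5, 113/30)
Ac = (0, 0, -3)
Σ b_i: 1/3·1 + 3·1 + 11/4·1 = 73/12 ≠ 1 ⇒ order 0.

0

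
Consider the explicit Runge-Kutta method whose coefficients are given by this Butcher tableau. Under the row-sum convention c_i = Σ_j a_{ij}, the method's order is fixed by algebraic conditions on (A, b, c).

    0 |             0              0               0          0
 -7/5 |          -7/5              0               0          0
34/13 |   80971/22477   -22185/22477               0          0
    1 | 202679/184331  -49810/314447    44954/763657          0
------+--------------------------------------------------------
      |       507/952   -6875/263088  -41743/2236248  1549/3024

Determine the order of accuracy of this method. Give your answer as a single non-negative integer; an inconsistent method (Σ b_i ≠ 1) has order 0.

4

b = (507/952, -6875/263088, -41743/2236248, 1549/3024)
c = (0, -7/5, 34/13, 1)
Ac = (0, 0, 4437/3211, 582/1549)
Σ b_i: 507/952·1 + (-6875/263088)·1 + (-41743/2236248)·1 + 1549/3024·1 = 1 ✓
b·c: (-6875/263088)·(-7/5) + (-41743/2236248)·34/13 + 1549/3024·1 = 1/2 ✓
b·c²: (-6875/263088)·49/25 + (-41743/2236248)·1156/169 + 1549/3024·1 = 1/3 ✓
b·Ac: (-41743/2236248)·4437/3211 + 1549/3024·582/1549 = 1/6 ✓
b·c³: (-6875/263088)·(-343/125) + (-41743/2236248)·39304/2197 + 1549/3024·1 = 1/4 ✓
b·(c∘Ac): (-41743/2236248)·150858/41743 + 1549/3024·582/1549 = 1/8 ✓
b·Ac²: (-41743/2236248)·(-31059/16055) + 1549/3024·714/7745 = 1/12 ✓
b·A²c: 1549/3024·126/1549 = 1/24 ✓; 4 stages ⇒ order 4.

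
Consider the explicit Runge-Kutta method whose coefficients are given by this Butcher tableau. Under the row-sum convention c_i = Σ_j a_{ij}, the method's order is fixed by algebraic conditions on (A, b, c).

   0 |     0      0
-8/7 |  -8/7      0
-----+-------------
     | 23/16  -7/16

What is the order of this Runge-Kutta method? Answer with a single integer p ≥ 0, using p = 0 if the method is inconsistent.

2

b = (23/16, -7/16)
c = (0, -8/7)
Σ b_i: 23/16·1 + (-7/16)·1 = 1 ✓
b·c: (-7/16)·(-8/7) = 1/2 ✓; 2 stages ⇒ order 2.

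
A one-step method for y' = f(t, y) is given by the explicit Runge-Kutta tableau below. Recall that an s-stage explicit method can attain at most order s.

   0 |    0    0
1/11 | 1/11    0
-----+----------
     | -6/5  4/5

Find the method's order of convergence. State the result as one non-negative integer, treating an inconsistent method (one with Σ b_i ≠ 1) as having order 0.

b = (-6/5, 4/5)
c = (0, 1/11)
Σ b_i: (-6/5)·1 + 4/5·1 = -2/5 ≠ 1 ⇒ order 0.

0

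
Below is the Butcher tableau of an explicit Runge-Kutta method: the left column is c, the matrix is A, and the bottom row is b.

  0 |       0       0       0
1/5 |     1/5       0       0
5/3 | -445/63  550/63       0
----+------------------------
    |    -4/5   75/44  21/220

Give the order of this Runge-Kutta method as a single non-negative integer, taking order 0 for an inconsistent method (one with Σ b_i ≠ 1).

b = (-4/5, 75/44, 21/220)
c = (0, 1/5, 5/3)
Ac = (0, 0, 110/63)
Σ b_i: (-4/5)·1 + 75/44·1 + 21/220·1 = 1 ✓
b·c: 75/44·1/5 + 21/220·5/3 = 1/2 ✓
b·c²: 75/44·1/25 + 21/220·25/9 = 1/3 ✓
b·Ac: 21/220·110/63 = 1/6 ✓; 3 stages ⇒ order 3.

3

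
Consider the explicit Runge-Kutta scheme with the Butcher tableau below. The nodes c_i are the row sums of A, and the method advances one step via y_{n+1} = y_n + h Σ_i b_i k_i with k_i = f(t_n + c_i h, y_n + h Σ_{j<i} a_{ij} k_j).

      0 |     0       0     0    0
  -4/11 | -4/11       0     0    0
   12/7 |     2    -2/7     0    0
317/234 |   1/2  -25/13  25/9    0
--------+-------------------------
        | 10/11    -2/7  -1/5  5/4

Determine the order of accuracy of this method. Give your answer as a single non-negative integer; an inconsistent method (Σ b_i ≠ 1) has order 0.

b = (10/11, -2/7, -1/5, 5/4)
c = (0, -4/11, 12/7, 317/234)
Ac = (0, 0, 8/77, 16400/3003)
Σ b_i: 10/11·1 + (-2/7)·1 + (-1/5)·1 + 5/4·1 = 2577/1540 ≠ 1 ⇒ order 0.

0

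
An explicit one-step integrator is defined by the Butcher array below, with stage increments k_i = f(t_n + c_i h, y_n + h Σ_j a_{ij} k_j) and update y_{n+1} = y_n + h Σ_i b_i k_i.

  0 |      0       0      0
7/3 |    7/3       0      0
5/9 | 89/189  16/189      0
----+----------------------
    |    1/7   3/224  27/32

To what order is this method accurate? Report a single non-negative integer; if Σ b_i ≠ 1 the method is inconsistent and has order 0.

b = (1/7, 3/224, 27/32)
c = (0, 7/3, 5/9)
Ac = (0, 0, 16/81)
Σ b_i: 1/7·1 + 3/224·1 + 27/32·1 = 1 ✓
b·c: 3/224·7/3 + 27/32·5/9 = 1/2 ✓
b·c²: 3/224·49/9 + 27/32·25/81 = 1/3 ✓
b·Ac: 27/32·16/81 = 1/6 ✓; 3 stages ⇒ order 3.

3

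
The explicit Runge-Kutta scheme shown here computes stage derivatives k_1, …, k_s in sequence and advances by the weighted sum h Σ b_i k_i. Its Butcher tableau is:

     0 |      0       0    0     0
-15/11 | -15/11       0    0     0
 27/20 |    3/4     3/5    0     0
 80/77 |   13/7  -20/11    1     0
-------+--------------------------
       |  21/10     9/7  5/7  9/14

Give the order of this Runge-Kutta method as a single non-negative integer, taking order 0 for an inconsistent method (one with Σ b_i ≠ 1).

b = (21/10, 9/7, 5/7, 9/14)
c = (0, -15/11, 27/20, 80/77)
Ac = (0, 0, -9/11, 9267/2420)
Σ b_i: 21/10·1 + 9/7·1 + 5/7·1 + 9/14·1 = 166/35 ≠ 1 ⇒ order 0.

0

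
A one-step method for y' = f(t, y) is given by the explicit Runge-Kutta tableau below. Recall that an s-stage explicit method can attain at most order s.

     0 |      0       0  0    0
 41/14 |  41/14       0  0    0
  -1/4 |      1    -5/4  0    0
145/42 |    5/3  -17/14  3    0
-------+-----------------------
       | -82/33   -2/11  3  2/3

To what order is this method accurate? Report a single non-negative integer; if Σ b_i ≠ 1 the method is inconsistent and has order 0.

1

b = (-82/33, -2/11, 3, 2/3)
c = (0, 41/14, -1/4, 145/42)
Ac = (0, 0, -205/56, -211/49)
Σ b_i: (-82/33)·1 + (-2/11)·1 + 3·1 + 2/3·1 = 1 ✓
b·c: (-2/11)·41/14 + 3·(-1/4) + 2/3·145/42 = 2825/2772 ≠ 1/2 ⇒ order 1.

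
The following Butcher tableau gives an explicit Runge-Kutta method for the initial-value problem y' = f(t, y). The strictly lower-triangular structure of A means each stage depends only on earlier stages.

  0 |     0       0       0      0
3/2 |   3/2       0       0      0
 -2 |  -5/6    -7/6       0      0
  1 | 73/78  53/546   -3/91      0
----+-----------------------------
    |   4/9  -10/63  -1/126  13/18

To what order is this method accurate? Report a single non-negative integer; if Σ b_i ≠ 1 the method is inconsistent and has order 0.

b = (4/9, -10/63, -1/126, 13/18)
c = (0, 3/2, -2, 1)
Ac = (0, 0, -7/4, 11/52)
Σ b_i: 4/9·1 + (-10/63)·1 + (-1/126)·1 + 13/18·1 = 1 ✓
b·c: (-10/63)·3/2 + (-1/126)·(-2) + 13/18·1 = 1/2 ✓
b·c²: (-10/63)·9/4 + (-1/126)·4 + 13/18·1 = 1/3 ✓
b·Ac: (-1/126)·(-7/4) + 13/18·11/52 = 1/6 ✓
b·c³: (-10/63)·27/8 + (-1/126)·(-8) + 13/18·1 = 1/4 ✓
b·(c∘Ac): (-1/126)·7/2 + 13/18·11/52 = 1/8 ✓
b·Ac²: (-1/126)·(-21/8) + 13/18·9/104 = 1/12 ✓
b·A²c: 13/18·3/52 = 1/24 ✓; 4 stages ⇒ order 4.

4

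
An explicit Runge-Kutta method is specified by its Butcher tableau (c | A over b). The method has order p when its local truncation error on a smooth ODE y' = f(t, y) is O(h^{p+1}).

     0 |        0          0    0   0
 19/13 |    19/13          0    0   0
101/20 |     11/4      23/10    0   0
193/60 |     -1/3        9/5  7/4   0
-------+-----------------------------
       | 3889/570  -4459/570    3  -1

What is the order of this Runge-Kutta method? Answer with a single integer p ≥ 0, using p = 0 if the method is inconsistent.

b = (3889/570, -4459/570, 3, -1)
c = (0, 19/13, 101/20, 193/60)
Ac = (0, 0, 437/130, 11927/1040)
Σ b_i: 3889/570·1 + (-4459/570)·1 + 3·1 + (-1)·1 = 1 ✓
b·c: (-4459/570)·19/13 + 3·101/20 + (-1)·193/60 = 1/2 ✓
b·c²: (-4459/570)·361/169 + 3·10201/400 + (-1)·37249/3600 = 1157137/23400 ≠ 1/3 ⇒ order 2.
b·Ac: 3·437/130 + (-1)·11927/1040 = -1439/1040 ≠ 1/6

2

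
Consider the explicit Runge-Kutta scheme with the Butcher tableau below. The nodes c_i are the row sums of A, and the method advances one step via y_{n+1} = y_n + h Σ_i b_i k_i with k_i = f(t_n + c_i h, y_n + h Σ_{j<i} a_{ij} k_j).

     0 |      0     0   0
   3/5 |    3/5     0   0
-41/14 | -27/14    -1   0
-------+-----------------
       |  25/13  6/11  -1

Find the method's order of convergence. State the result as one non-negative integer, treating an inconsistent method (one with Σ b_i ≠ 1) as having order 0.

0

b = (25/13, 6/11, -1)
c = (0, 3/5, -41/14)
Ac = (0, 0, -3/5)
Σ b_i: 25/13·1 + 6/11·1 + (-1)·1 = 210/143 ≠ 1 ⇒ order 0.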